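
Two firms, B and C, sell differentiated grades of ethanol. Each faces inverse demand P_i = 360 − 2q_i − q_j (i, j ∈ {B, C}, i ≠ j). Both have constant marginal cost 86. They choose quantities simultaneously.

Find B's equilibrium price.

195.6

Firm B's profit: π = q_B(360 − 2q_B − q_C) − 86q_B.
∂π/∂q_B = 274 − 4q_B − q_C = 0 ⇒ q_B = 68.5 − 0.25q_C.
Setting q_B = q_C in the reaction function: q_B = 68.5 − 0.25q_B, so q_B = 68.5 / 1.25 = 54.8.
P_B = 360 − 2·54.8 − 54.8 = 195.6.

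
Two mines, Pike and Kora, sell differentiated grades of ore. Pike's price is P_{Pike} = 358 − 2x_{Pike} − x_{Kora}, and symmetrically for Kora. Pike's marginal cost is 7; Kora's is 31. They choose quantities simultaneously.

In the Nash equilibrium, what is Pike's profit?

Mine Pike's profit: π = x_{Pike}(358 − 2x_{Pike} − x_{Kora}) − 7x_{Pike}.
∂π/∂x_{Pike} = 351 − 4x_{Pike} − x_{Kora} = 0 ⇒ x_{Pike} = 87.75 − 0.25x_{Kora}.
Similarly x_{Kora} = 81.75 − 0.25x_{Pike}.
Plugging x_{Kora} into Pike's best response: x_{Pike} = 87.75 − 0.25(81.75 − 0.25x_{Pike}) ⇒ 0.9375x_{Pike} = 67.3125, so x_{Pike} = 71.8.
Then x_{Kora} = 81.75 − 0.25·71.8 = 63.8.
P_{Pike} = 358 − 2·71.8 − 63.8 = 150.6.
Profit = (150.6 − 7)·71.8 = 10310.48.

10310.48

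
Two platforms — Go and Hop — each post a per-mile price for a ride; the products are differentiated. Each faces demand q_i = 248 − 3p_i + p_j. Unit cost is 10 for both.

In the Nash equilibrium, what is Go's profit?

Go's profit: π = (p_{Go} − 10)(248 − 3p_{Go} + p_{Hop}).
∂π/∂p_{Go} = 278 − 6p_{Go} + p_{Hop} = 0 ⇒ p_{Go} = 139/3 + (1/6)p_{Hop}.
By symmetry p_{Hop} = p_{Go}; substituting into the reaction function, (5/6)p_{Go} = 139/3 and p_{Go} = 55.6.
q_{Go} = 248 − 3·55.6 + 55.6 = 136.8.
Profit = (55.6 − 10)·136.8 = 6238.08.

6238.08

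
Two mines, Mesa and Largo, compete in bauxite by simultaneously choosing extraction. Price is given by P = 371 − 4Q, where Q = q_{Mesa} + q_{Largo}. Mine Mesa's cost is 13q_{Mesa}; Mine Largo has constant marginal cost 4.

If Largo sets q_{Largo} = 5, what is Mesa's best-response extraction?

42.25

Mine Mesa's profit: π = q_{Mesa}(371 − 4(q_{Mesa} + q_{Largo})) − 13q_{Mesa}.
∂π/∂q_{Mesa} = 358 − 8q_{Mesa} − 4q_{Largo} = 0, so q_{Mesa} = 44.75 − 0.5q_{Largo}.
At q_{Largo} = 5: q_{Mesa} = 44.75 − 0.5·5 = 42.25.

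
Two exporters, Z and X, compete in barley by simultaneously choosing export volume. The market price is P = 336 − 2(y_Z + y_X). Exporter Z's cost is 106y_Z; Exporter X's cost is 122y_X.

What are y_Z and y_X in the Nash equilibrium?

Exporter Z's profit: π = y_Z(336 − 2(y_Z + y_X)) − 106y_Z.
∂π/∂y_Z = 230 − 4y_Z − 2y_X = 0, so y_Z = 57.5 − 0.5y_X.
By the same steps for X: y_X = 53.5 − 0.5y_Z.
Plugging y_X into Z's best response: y_Z = 57.5 − 0.5(53.5 − 0.5y_Z) ⇒ 0.75y_Z = 30.75, so y_Z = 41.
Then y_X = 53.5 − 0.5·41 = 33.

41, 33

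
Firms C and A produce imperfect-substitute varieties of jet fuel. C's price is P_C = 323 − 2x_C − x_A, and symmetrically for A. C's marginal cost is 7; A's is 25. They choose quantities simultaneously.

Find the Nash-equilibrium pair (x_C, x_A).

64.4, 58.4

Firm C's profit: π = x_C(323 − 2x_C − x_A) − 7x_C.
∂π/∂x_C = 316 − 4x_C − x_A = 0 ⇒ x_C = 79 − 0.25x_A.
Similarly x_A = 74.5 − 0.25x_C.
Plugging x_A into C's best response: x_C = 79 − 0.25(74.5 − 0.25x_C) ⇒ 0.9375x_C = 60.375, so x_C = 64.4.
Then x_A = 74.5 − 0.25·64.4 = 58.4.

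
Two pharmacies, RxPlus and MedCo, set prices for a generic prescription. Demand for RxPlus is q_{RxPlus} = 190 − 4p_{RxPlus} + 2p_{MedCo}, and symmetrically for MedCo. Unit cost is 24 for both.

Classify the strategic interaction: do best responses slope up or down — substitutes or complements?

RxPlus's profit: π = (p_{RxPlus} − 24)(190 − 4p_{RxPlus} + 2p_{MedCo}).
∂π/∂p_{RxPlus} = 286 − 8p_{RxPlus} + 2p_{MedCo} = 0 ⇒ p_{RxPlus} = 35.75 + 0.25p_{MedCo}.
The best-response slope dp_{RxPlus}/dp_{MedCo} = 0.25 > 0: the reaction function is upward-sloping, so the choices are strategic complements.

strategic complements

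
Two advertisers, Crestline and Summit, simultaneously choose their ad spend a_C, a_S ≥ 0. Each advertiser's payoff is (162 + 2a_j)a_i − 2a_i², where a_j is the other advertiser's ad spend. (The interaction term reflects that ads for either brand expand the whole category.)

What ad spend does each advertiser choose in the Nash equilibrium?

Crestline's payoff is (162 + 2a_S)a_C − 2a_C².
∂π/∂a_C = 162 + 2a_S − 4a_C = 0, so a_C = 40.5 + 0.5a_S.
By symmetry a_S = a_C; substituting into the reaction function, 0.5a_C = 40.5 and a_C = 81.

81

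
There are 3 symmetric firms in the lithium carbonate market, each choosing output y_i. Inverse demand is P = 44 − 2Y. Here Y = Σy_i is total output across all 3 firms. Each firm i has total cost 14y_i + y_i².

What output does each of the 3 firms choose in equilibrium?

3

A representative firm's profit is π_i = y_i(44 − 2Y) − 14y_i − y_i², with Y = y_i + Σ_{j≠i} y_j.
First-order condition: 30 − 6y_i − 2Σ_{j≠i} y_j = 0.
With identical firms, set every y_j = y: then 30 − 6y − 4y = 0, i.e. y = 30/10 = 3.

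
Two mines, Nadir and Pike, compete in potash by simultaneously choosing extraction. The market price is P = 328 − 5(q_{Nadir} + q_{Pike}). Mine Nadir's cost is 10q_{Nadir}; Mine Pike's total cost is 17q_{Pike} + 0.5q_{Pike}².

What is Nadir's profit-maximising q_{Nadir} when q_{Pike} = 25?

19.3

Mine Nadir's profit: π = q_{Nadir}(328 − 5(q_{Nadir} + q_{Pike})) − 10q_{Nadir}.
∂π/∂q_{Nadir} = 318 − 10q_{Nadir} − 5q_{Pike} = 0, so q_{Nadir} = 31.8 − 0.5q_{Pike}.
At q_{Pike} = 25: q_{Nadir} = 31.8 − 0.5·25 = 19.3.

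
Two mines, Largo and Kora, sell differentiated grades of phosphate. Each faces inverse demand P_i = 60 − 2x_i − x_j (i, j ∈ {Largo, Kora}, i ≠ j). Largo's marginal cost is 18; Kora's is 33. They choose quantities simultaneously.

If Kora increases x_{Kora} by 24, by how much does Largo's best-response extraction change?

Mine Largo's profit: π = x_{Largo}(60 − 2x_{Largo} − x_{Kora}) − 18x_{Largo}.
∂π/∂x_{Largo} = 42 − 4x_{Largo} − x_{Kora} = 0 ⇒ x_{Largo} = 10.5 − 0.25x_{Kora}.
The reaction-function slope is −0.25, so a 24-unit rise in x_{Kora} moves x_{Largo} by −0.25 × 24 = −6. Largo's best response falls — the actions are strategic substitutes.

-6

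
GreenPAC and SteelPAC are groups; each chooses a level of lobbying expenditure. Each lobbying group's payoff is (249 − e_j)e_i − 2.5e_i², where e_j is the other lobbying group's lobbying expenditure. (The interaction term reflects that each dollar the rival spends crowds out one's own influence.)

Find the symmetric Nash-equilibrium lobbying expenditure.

GreenPAC's payoff is (249 − e_S)e_G − 2.5e_G².
∂π/∂e_G = 249 − e_S − 5e_G = 0, so e_G = 49.8 − 0.2e_S.
By symmetry e_S = e_G; substituting into the reaction function, 1.2e_G = 49.8 and e_G = 41.5.

41.5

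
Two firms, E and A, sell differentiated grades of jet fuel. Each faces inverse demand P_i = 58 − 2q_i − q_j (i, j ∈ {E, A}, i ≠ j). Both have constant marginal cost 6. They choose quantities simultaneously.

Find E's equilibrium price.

26.8

Firm E's profit: π = q_E(58 − 2q_E − q_A) − 6q_E.
∂π/∂q_E = 52 − 4q_E − q_A = 0 ⇒ q_E = 13 − 0.25q_A.
By symmetry q_A = q_E; substituting into the reaction function, 1.25q_E = 13 and q_E = 10.4.
P_E = 58 − 2·10.4 − 10.4 = 26.8.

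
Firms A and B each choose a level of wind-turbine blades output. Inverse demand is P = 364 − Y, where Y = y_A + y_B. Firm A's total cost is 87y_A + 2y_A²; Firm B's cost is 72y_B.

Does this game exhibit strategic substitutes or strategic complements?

Firm A's profit: π = y_A(364 − (y_A + y_B)) − 87y_A − 2y_A².
∂π/∂y_A = 277 − 6y_A − y_B = 0, so y_A = 277/6 − (1/6)y_B.
The best-response slope dy_A/dy_B = −1/6 < 0: the reaction function is downward-sloping, so the choices are strategic substitutes.

strategic substitutes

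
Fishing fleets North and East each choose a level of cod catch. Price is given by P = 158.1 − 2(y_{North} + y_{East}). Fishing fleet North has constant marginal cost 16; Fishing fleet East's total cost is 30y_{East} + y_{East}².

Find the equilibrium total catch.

Fishing fleet North's profit: π = y_{North}(158.1 − 2(y_{North} + y_{East})) − 16y_{North}.
∂π/∂y_{North} = 142.1 − 4y_{North} − 2y_{East} = 0, so y_{North} = 35.525 − 0.5y_{East}.
For East: ∂π/∂y_{East} = 128.1 − 6y_{East} − 2y_{North} = 0 ⇒ y_{East} = 21.35 − (1/3)y_{North}.
Solving the two reaction functions simultaneously: (1 − (−0.5)(−1/3))y_{North} = 35.525 − 0.5·21.35, so (5/6)y_{North} = 24.85 and y_{North} = 29.82.
Then y_{East} = 21.35 − (1/3)·29.82 = 11.41.
Total catch: 29.82 + 11.41 = 41.23.

41.23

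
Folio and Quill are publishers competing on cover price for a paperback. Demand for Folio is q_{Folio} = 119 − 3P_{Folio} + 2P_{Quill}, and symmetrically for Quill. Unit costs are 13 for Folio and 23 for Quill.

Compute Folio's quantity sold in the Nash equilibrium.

85.125

Folio's profit: π = (P_{Folio} − 13)(119 − 3P_{Folio} + 2P_{Quill}).
∂π/∂P_{Folio} = 158 − 6P_{Folio} + 2P_{Quill} = 0 ⇒ P_{Folio} = 79/3 + (1/3)P_{Quill}.
Similarly P_{Quill} = 94/3 + (1/3)P_{Folio}.
Substituting the second reaction function into the first: P_{Folio} = 79/3 + (1/3)(94/3 + (1/3)P_{Folio}), which gives (8/9)P_{Folio} = 331/9 ⇒ P_{Folio} = 41.375.
Then P_{Quill} = 94/3 + (1/3)·41.375 = 45.125.
q_{Folio} = 119 − 3·41.375 + 2·45.125 = 85.125.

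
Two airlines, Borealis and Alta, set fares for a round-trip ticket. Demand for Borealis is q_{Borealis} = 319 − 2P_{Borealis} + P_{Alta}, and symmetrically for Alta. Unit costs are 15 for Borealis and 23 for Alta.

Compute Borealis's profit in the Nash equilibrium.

Borealis's profit: π = (P_{Borealis} − 15)(319 − 2P_{Borealis} + P_{Alta}).
∂π/∂P_{Borealis} = 349 − 4P_{Borealis} + P_{Alta} = 0 ⇒ P_{Borealis} = 87.25 + 0.25P_{Alta}.
Similarly P_{Alta} = 91.25 + 0.25P_{Borealis}.
Plugging P_{Alta} into Borealis's best response: P_{Borealis} = 87.25 + 0.25(91.25 + 0.25P_{Borealis}) ⇒ 0.9375P_{Borealis} = 110.0625, so P_{Borealis} = 117.4.
Then P_{Alta} = 91.25 + 0.25·117.4 = 120.6.
q_{Borealis} = 319 − 2·117.4 + 120.6 = 204.8.
Profit = (117.4 − 15)·204.8 = 20971.52.

20971.52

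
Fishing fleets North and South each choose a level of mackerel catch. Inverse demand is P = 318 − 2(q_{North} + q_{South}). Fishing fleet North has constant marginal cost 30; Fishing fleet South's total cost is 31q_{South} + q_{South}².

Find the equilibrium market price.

145.4

Fishing fleet North's profit: π = q_{North}(318 − 2(q_{North} + q_{South})) − 30q_{North}.
∂π/∂q_{North} = 288 − 4q_{North} − 2q_{South} = 0, so q_{North} = 72 − 0.5q_{South}.
For South: ∂π/∂q_{South} = 287 − 6q_{South} − 2q_{North} = 0 ⇒ q_{South} = 287/6 − (1/3)q_{North}.
Solving the two reaction functions simultaneously: (1 − (−0.5)(−1/3))q_{North} = 72 − 0.5·(287/6), so (5/6)q_{North} = 577/12 and q_{North} = 57.7.
Then q_{South} = 287/6 − (1/3)·57.7 = 28.6.
Equilibrium price: P = 318 − 2·86.3 = 145.4.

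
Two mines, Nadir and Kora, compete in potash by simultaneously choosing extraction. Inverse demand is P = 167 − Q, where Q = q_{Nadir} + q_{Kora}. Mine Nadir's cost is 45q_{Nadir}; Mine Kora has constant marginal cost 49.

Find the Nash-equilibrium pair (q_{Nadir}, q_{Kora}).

42, 38

Mine Nadir's profit: π = q_{Nadir}(167 − (q_{Nadir} + q_{Kora})) − 45q_{Nadir}.
∂π/∂q_{Nadir} = 122 − 2q_{Nadir} − q_{Kora} = 0, so q_{Nadir} = 61 − 0.5q_{Kora}.
By the same steps for Kora: q_{Kora} = 59 − 0.5q_{Nadir}.
Plugging q_{Kora} into Nadir's best response: q_{Nadir} = 61 − 0.5(59 − 0.5q_{Nadir}) ⇒ 0.75q_{Nadir} = 31.5, so q_{Nadir} = 42.
Then q_{Kora} = 59 − 0.5·42 = 38.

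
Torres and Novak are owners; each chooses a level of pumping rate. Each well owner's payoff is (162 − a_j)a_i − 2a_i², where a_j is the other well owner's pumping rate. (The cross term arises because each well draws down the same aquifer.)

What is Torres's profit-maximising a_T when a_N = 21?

Torres's payoff is (162 − a_N)a_T − 2a_T².
∂π/∂a_T = 162 − a_N − 4a_T = 0, so a_T = 40.5 − 0.25a_N.
At a_N = 21: a_T = 40.5 − 0.25·21 = 35.25.

35.25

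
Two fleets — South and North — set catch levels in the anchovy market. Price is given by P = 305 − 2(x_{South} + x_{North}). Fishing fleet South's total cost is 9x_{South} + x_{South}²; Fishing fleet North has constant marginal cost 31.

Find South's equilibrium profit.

Fishing fleet South's profit: π = x_{South}(305 − 2(x_{South} + x_{North})) − 9x_{South} − x_{South}².
∂π/∂x_{South} = 296 − 6x_{South} − 2x_{North} = 0, so x_{South} = 148/3 − (1/3)x_{North}.
For North: ∂π/∂x_{North} = 274 − 4x_{North} − 2x_{South} = 0 ⇒ x_{North} = 68.5 − 0.5x_{South}.
Solving the two reaction functions simultaneously: (1 − (−1/3)(−0.5))x_{South} = 148/3 − (1/3)·68.5, so (5/6)x_{South} = 26.5 and x_{South} = 31.8.
Then x_{North} = 68.5 − 0.5·31.8 = 52.6.
Price P = 305 − 2·84.4 = 136.2.
South's profit: (136.2 − 9)·31.8 − (31.8)² = 3033.72.

3033.72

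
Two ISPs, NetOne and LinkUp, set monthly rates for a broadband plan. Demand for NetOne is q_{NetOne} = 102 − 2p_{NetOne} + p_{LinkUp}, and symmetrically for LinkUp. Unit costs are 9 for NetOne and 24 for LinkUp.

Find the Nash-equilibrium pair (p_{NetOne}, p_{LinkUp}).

42, 48

NetOne's profit: π = (p_{NetOne} − 9)(102 − 2p_{NetOne} + p_{LinkUp}).
∂π/∂p_{NetOne} = 120 − 4p_{NetOne} + p_{LinkUp} = 0 ⇒ p_{NetOne} = 30 + 0.25p_{LinkUp}.
Similarly p_{LinkUp} = 37.5 + 0.25p_{NetOne}.
Solving the two reaction functions simultaneously: (1 − (0.25)(0.25))p_{NetOne} = 30 + 0.25·37.5, so 0.9375p_{NetOne} = 39.375 and p_{NetOne} = 42.
Then p_{LinkUp} = 37.5 + 0.25·42 = 48.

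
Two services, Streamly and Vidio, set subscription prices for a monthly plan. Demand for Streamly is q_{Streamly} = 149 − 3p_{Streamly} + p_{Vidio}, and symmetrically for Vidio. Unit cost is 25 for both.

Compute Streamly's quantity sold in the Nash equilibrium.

Streamly's profit: π = (p_{Streamly} − 25)(149 − 3p_{Streamly} + p_{Vidio}).
∂π/∂p_{Streamly} = 224 − 6p_{Streamly} + p_{Vidio} = 0 ⇒ p_{Streamly} = 112/3 + (1/6)p_{Vidio}.
Setting p_{Streamly} = p_{Vidio} in the reaction function: p_{Streamly} = 112/3 + (1/6)p_{Streamly}, so p_{Streamly} = (112/3) / (5/6) = 44.8.
q_{Streamly} = 149 − 3·44.8 + 44.8 = 59.4.

59.4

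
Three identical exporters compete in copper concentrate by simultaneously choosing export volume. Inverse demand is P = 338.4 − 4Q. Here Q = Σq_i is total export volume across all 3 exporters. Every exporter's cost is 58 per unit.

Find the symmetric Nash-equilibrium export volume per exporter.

17.525

A representative exporter's profit is π_i = q_i(338.4 − 4Q) − 58q_i, with Q = q_i + Σ_{j≠i} q_j.
First-order condition: 280.4 − 8q_i − 4Σ_{j≠i} q_j = 0.
Imposing symmetry (q_j = q for all j) turns Σ_{j≠i} q_j into 2q, so 280.4 = 16q and q = 17.525.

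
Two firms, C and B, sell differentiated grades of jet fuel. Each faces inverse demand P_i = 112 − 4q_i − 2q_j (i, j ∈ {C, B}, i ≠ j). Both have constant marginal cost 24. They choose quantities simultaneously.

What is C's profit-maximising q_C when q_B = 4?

Firm C's profit: π = q_C(112 − 4q_C − 2q_B) − 24q_C.
∂π/∂q_C = 88 − 8q_C − 2q_B = 0 ⇒ q_C = 11 − 0.25q_B.
At q_B = 4: q_C = 11 − 0.25·4 = 10.

10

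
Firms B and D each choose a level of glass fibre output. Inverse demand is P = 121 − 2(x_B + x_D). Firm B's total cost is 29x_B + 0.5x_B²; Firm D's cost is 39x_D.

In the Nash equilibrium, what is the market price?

Firm B's profit: π = x_B(121 − 2(x_B + x_D)) − 29x_B − 0.5x_B².
∂π/∂x_B = 92 − 5x_B − 2x_D = 0, so x_B = 18.4 − 0.4x_D.
For D: ∂π/∂x_D = 82 − 4x_D − 2x_B = 0 ⇒ x_D = 20.5 − 0.5x_B.
Solving the two reaction functions simultaneously: (1 − (−0.4)(−0.5))x_B = 18.4 − 0.4·20.5, so 0.8x_B = 10.2 and x_B = 12.75.
Then x_D = 20.5 − 0.5·12.75 = 14.125.
Equilibrium price: P = 121 − 2·26.875 = 67.25.

67.25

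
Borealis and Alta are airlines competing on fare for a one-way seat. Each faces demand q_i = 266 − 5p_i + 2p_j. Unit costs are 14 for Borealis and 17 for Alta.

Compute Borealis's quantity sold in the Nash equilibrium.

Borealis's profit: π = (p_{Borealis} − 14)(266 − 5p_{Borealis} + 2p_{Alta}).
∂π/∂p_{Borealis} = 336 − 10p_{Borealis} + 2p_{Alta} = 0 ⇒ p_{Borealis} = 33.6 + 0.2p_{Alta}.
Similarly p_{Alta} = 35.1 + 0.2p_{Borealis}.
Plugging p_{Alta} into Borealis's best response: p_{Borealis} = 33.6 + 0.2(35.1 + 0.2p_{Borealis}) ⇒ 0.96p_{Borealis} = 40.62, so p_{Borealis} = 42.3125.
Then p_{Alta} = 35.1 + 0.2·42.3125 = 43.5625.
q_{Borealis} = 266 − 5·42.3125 + 2·43.5625 = 141.5625.

141.5625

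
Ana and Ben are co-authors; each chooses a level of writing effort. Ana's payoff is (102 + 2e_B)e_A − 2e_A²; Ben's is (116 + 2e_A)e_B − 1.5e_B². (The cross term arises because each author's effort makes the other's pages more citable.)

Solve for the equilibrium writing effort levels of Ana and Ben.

Expanding Ana's payoff: 102e_A + 2e_Be_A − 2e_A².
∂π/∂e_A = 102 + 2e_B − 4e_A = 0, so e_A = 25.5 + 0.5e_B.
Likewise for Ben: e_B = 116/3 + (2/3)e_A.
Substituting the second reaction function into the first: e_A = 25.5 + 0.5(116/3 + (2/3)e_A), which gives (2/3)e_A = 269/6 ⇒ e_A = 67.25.
Then e_B = 116/3 + (2/3)·67.25 = 83.5.

67.25, 83.5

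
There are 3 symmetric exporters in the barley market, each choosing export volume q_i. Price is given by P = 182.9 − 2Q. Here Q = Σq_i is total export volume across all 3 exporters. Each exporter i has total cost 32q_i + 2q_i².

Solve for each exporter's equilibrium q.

A representative exporter's profit is π_i = q_i(182.9 − 2Q) − 32q_i − 2q_i², with Q = q_i + Σ_{j≠i} q_j.
First-order condition: 150.9 − 8q_i − 2Σ_{j≠i} q_j = 0.
Imposing symmetry (q_j = q for all j) turns Σ_{j≠i} q_j into 2q, so 150.9 = 12q and q = 12.575.

12.575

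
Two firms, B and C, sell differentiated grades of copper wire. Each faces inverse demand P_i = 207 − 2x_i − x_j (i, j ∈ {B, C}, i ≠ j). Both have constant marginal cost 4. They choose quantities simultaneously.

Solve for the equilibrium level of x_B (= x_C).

Firm B's profit: π = x_B(207 − 2x_B − x_C) − 4x_B.
∂π/∂x_B = 203 − 4x_B − x_C = 0 ⇒ x_B = 50.75 − 0.25x_C.
Setting x_B = x_C in the reaction function: x_B = 50.75 − 0.25x_B, so x_B = 50.75 / 1.25 = 40.6.

40.6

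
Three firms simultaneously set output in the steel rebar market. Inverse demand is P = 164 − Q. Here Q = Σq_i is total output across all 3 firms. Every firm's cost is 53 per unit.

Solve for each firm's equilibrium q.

27.75

A representative firm's profit is π_i = q_i(164 − Q) − 53q_i, with Q = q_i + Σ_{j≠i} q_j.
First-order condition: 111 − 2q_i − Σ_{j≠i} q_j = 0.
With identical firms, set every q_j = q: then 111 − 2q − 2q = 0, i.e. q = 111/4 = 27.75.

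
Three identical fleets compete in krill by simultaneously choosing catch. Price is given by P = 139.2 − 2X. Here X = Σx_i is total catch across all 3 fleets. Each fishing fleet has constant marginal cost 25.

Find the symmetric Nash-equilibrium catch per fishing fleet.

A representative fishing fleet's profit is π_i = x_i(139.2 − 2X) − 25x_i, with X = x_i + Σ_{j≠i} x_j.
First-order condition: 114.2 − 4x_i − 2Σ_{j≠i} x_j = 0.
With identical fishing fleets, set every x_j = x: then 114.2 − 4x − 4x = 0, i.e. x = 114.2/8 = 14.275.

14.275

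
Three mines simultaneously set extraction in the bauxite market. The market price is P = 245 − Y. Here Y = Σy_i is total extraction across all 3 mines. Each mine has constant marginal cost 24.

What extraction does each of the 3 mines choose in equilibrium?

A representative mine's profit is π_i = y_i(245 − Y) − 24y_i, with Y = y_i + Σ_{j≠i} y_j.
First-order condition: 221 − 2y_i − Σ_{j≠i} y_j = 0.
With identical mines, set every y_j = y: then 221 − 2y − 2y = 0, i.e. y = 221/4 = 55.25.

55.25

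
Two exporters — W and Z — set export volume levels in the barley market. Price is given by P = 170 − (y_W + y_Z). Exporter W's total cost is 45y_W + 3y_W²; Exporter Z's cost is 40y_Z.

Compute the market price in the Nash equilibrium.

Exporter W's profit: π = y_W(170 − (y_W + y_Z)) − 45y_W − 3y_W².
∂π/∂y_W = 125 − 8y_W − y_Z = 0, so y_W = 15.625 − 0.125y_Z.
For Z: ∂π/∂y_Z = 130 − 2y_Z − y_W = 0 ⇒ y_Z = 65 − 0.5y_W.
Solving the two reaction functions simultaneously: (1 − (−0.125)(−0.5))y_W = 15.625 − 0.125·65, so 0.9375y_W = 7.5 and y_W = 8.
Then y_Z = 65 − 0.5·8 = 61.
Equilibrium price: P = 170 − 69 = 101.

101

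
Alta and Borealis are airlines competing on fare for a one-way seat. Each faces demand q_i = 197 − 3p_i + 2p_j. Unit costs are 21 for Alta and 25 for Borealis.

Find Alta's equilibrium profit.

Alta's profit: π = (p_{Alta} − 21)(197 − 3p_{Alta} + 2p_{Borealis}).
∂π/∂p_{Alta} = 260 − 6p_{Alta} + 2p_{Borealis} = 0 ⇒ p_{Alta} = 130/3 + (1/3)p_{Borealis}.
Similarly p_{Borealis} = 136/3 + (1/3)p_{Alta}.
Solving the two reaction functions simultaneously: (1 − (1/3)(1/3))p_{Alta} = 130/3 + (1/3)·(136/3), so (8/9)p_{Alta} = 526/9 and p_{Alta} = 65.75.
Then p_{Borealis} = 136/3 + (1/3)·65.75 = 67.25.
q_{Alta} = 197 − 3·65.75 + 2·67.25 = 134.25.
Profit = (65.75 − 21)·134.25 = 6007.6875.

6007.6875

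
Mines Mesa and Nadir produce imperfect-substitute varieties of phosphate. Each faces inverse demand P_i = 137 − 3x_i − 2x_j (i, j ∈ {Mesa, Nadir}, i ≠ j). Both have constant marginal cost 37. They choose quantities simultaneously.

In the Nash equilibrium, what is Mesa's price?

74.5

Mine Mesa's profit: π = x_{Mesa}(137 − 3x_{Mesa} − 2x_{Nadir}) − 37x_{Mesa}.
∂π/∂x_{Mesa} = 100 − 6x_{Mesa} − 2x_{Nadir} = 0 ⇒ x_{Mesa} = 50/3 − (1/3)x_{Nadir}.
By symmetry x_{Nadir} = x_{Mesa}; substituting into the reaction function, (4/3)x_{Mesa} = 50/3 and x_{Mesa} = 12.5.
P_{Mesa} = 137 − 3·12.5 − 2·12.5 = 74.5.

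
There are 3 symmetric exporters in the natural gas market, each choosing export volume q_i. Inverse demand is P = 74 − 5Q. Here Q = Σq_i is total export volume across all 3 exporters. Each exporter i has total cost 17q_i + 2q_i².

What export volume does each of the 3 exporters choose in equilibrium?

2.375

A representative exporter's profit is π_i = q_i(74 − 5Q) − 17q_i − 2q_i², with Q = q_i + Σ_{j≠i} q_j.
First-order condition: 57 − 14q_i − 5Σ_{j≠i} q_j = 0.
With identical exporters, set every q_j = q: then 57 − 14q − 10q = 0, i.e. q = 57/24 = 2.375.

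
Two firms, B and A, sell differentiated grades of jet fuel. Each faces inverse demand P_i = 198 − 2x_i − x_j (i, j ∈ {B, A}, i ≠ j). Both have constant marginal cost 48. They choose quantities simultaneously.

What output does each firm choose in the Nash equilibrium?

Firm B's profit: π = x_B(198 − 2x_B − x_A) − 48x_B.
∂π/∂x_B = 150 − 4x_B − x_A = 0 ⇒ x_B = 37.5 − 0.25x_A.
The game is symmetric, so in equilibrium x_A = x_B: the reaction function gives 1.25x_B = 37.5, hence x_B = 30.

30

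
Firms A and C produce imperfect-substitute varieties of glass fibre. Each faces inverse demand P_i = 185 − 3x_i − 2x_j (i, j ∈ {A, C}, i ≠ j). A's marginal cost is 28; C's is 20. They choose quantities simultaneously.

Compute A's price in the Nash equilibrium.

85.375

Firm A's profit: π = x_A(185 − 3x_A − 2x_C) − 28x_A.
∂π/∂x_A = 157 − 6x_A − 2x_C = 0 ⇒ x_A = 157/6 − (1/3)x_C.
Similarly x_C = 27.5 − (1/3)x_A.
Substituting the second reaction function into the first: x_A = 157/6 − (1/3)(27.5 − (1/3)x_A), which gives (8/9)x_A = 17 ⇒ x_A = 19.125.
Then x_C = 27.5 − (1/3)·19.125 = 21.125.
P_A = 185 − 3·19.125 − 2·21.125 = 85.375.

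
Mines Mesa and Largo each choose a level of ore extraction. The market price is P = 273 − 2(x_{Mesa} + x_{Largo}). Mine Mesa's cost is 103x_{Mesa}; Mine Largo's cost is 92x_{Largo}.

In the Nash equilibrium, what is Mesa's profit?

1404.5

Mine Mesa's profit: π = x_{Mesa}(273 − 2(x_{Mesa} + x_{Largo})) − 103x_{Mesa}.
∂π/∂x_{Mesa} = 170 − 4x_{Mesa} − 2x_{Largo} = 0, so x_{Mesa} = 42.5 − 0.5x_{Largo}.
By the same steps for Largo: x_{Largo} = 45.25 − 0.5x_{Mesa}.
Solving the two reaction functions simultaneously: (1 − (−0.5)(−0.5))x_{Mesa} = 42.5 − 0.5·45.25, so 0.75x_{Mesa} = 19.875 and x_{Mesa} = 26.5.
Then x_{Largo} = 45.25 − 0.5·26.5 = 32.
Price P = 273 − 2·58.5 = 156.
Mesa's profit: (156 − 103)·26.5 = 1404.5.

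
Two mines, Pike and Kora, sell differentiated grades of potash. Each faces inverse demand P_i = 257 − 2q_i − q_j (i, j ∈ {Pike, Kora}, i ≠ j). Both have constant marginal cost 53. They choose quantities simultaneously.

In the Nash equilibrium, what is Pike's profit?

Mine Pike's profit: π = q_{Pike}(257 − 2q_{Pike} − q_{Kora}) − 53q_{Pike}.
∂π/∂q_{Pike} = 204 − 4q_{Pike} − q_{Kora} = 0 ⇒ q_{Pike} = 51 − 0.25q_{Kora}.
Setting q_{Pike} = q_{Kora} in the reaction function: q_{Pike} = 51 − 0.25q_{Pike}, so q_{Pike} = 51 / 1.25 = 40.8.
P_{Pike} = 257 − 2·40.8 − 40.8 = 134.6.
Profit = (134.6 − 53)·40.8 = 3329.28.

3329.28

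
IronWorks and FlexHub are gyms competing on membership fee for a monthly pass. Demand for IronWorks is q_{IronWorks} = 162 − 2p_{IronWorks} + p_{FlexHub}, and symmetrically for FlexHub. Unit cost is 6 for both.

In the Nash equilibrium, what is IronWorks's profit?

5408

IronWorks's profit: π = (p_{IronWorks} − 6)(162 − 2p_{IronWorks} + p_{FlexHub}).
∂π/∂p_{IronWorks} = 174 − 4p_{IronWorks} + p_{FlexHub} = 0 ⇒ p_{IronWorks} = 43.5 + 0.25p_{FlexHub}.
Setting p_{IronWorks} = p_{FlexHub} in the reaction function: p_{IronWorks} = 43.5 + 0.25p_{IronWorks}, so p_{IronWorks} = 43.5 / 0.75 = 58.
q_{IronWorks} = 162 − 2·58 + 58 = 104.
Profit = (58 − 6)·104 = 5408.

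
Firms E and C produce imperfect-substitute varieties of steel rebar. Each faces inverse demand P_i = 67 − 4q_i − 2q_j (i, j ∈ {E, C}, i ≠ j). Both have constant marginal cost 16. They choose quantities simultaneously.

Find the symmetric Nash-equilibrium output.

5.1

Firm E's profit: π = q_E(67 − 4q_E − 2q_C) − 16q_E.
∂π/∂q_E = 51 − 8q_E − 2q_C = 0 ⇒ q_E = 6.375 − 0.25q_C.
The game is symmetric, so in equilibrium q_C = q_E: the reaction function gives 1.25q_E = 6.375, hence q_E = 5.1.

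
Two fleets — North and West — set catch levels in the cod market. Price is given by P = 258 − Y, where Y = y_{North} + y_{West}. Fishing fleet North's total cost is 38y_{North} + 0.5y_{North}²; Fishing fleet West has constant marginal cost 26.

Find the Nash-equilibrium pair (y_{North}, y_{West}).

Fishing fleet North's profit: π = y_{North}(258 − (y_{North} + y_{West})) − 38y_{North} − 0.5y_{North}².
∂π/∂y_{North} = 220 − 3y_{North} − y_{West} = 0, so y_{North} = 220/3 − (1/3)y_{West}.
For West: ∂π/∂y_{West} = 232 − 2y_{West} − y_{North} = 0 ⇒ y_{West} = 116 − 0.5y_{North}.
Substituting the second reaction function into the first: y_{North} = 220/3 − (1/3)(116 − 0.5y_{North}), which gives (5/6)y_{North} = 104/3 ⇒ y_{North} = 41.6.
Then y_{West} = 116 − 0.5·41.6 = 95.2.

41.6, 95.2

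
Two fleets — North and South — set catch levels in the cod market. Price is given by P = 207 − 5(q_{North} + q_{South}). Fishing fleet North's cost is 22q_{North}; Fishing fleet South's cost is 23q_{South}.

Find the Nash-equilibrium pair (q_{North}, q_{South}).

Fishing fleet North's profit: π = q_{North}(207 − 5(q_{North} + q_{South})) − 22q_{North}.
∂π/∂q_{North} = 185 − 10q_{North} − 5q_{South} = 0, so q_{North} = 18.5 − 0.5q_{South}.
By the same steps for South: q_{South} = 18.4 − 0.5q_{North}.
Plugging q_{South} into North's best response: q_{North} = 18.5 − 0.5(18.4 − 0.5q_{North}) ⇒ 0.75q_{North} = 9.3, so q_{North} = 12.4.
Then q_{South} = 18.4 − 0.5·12.4 = 12.2.

12.4, 12.2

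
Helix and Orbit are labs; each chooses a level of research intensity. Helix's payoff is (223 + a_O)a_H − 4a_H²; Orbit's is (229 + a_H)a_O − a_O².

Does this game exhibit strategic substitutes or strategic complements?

strategic complements

Expanding Helix's payoff: 223a_H + a_Oa_H − 4a_H².
∂π/∂a_H = 223 + a_O − 8a_H = 0, so a_H = 27.875 + 0.125a_O.
The best-response slope da_H/da_O = 0.125 > 0: the reaction function is upward-sloping, so the choices are strategic complements.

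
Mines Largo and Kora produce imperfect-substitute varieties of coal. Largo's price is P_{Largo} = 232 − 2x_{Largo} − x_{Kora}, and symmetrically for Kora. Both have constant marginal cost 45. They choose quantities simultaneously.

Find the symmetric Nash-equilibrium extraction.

Mine Largo's profit: π = x_{Largo}(232 − 2x_{Largo} − x_{Kora}) − 45x_{Largo}.
∂π/∂x_{Largo} = 187 − 4x_{Largo} − x_{Kora} = 0 ⇒ x_{Largo} = 46.75 − 0.25x_{Kora}.
By symmetry x_{Kora} = x_{Largo}; substituting into the reaction function, 1.25x_{Largo} = 46.75 and x_{Largo} = 37.4.

37.4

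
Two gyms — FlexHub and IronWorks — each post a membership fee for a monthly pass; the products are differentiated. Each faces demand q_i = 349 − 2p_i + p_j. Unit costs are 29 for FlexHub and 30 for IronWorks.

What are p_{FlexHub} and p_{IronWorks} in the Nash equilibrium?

FlexHub's profit: π = (p_{FlexHub} − 29)(349 − 2p_{FlexHub} + p_{IronWorks}).
∂π/∂p_{FlexHub} = 407 − 4p_{FlexHub} + p_{IronWorks} = 0 ⇒ p_{FlexHub} = 101.75 + 0.25p_{IronWorks}.
Similarly p_{IronWorks} = 102.25 + 0.25p_{FlexHub}.
Substituting the second reaction function into the first: p_{FlexHub} = 101.75 + 0.25(102.25 + 0.25p_{FlexHub}), which gives 0.9375p_{FlexHub} = 127.3125 ⇒ p_{FlexHub} = 135.8.
Then p_{IronWorks} = 102.25 + 0.25·135.8 = 136.2.

135.8, 136.2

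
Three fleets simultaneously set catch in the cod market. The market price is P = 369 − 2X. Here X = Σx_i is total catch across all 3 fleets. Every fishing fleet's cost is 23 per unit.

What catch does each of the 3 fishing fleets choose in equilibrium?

A representative fishing fleet's profit is π_i = x_i(369 − 2X) − 23x_i, with X = x_i + Σ_{j≠i} x_j.
First-order condition: 346 − 4x_i − 2Σ_{j≠i} x_j = 0.
Imposing symmetry (x_j = x for all j) turns Σ_{j≠i} x_j into 2x, so 346 = 8x and x = 43.25.

43.25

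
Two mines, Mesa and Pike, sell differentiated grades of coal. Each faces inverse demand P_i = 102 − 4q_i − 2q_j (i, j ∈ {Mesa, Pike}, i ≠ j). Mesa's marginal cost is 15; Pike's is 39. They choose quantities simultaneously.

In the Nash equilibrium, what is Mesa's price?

53

Mine Mesa's profit: π = q_{Mesa}(102 − 4q_{Mesa} − 2q_{Pike}) − 15q_{Mesa}.
∂π/∂q_{Mesa} = 87 − 8q_{Mesa} − 2q_{Pike} = 0 ⇒ q_{Mesa} = 10.875 − 0.25q_{Pike}.
Similarly q_{Pike} = 7.875 − 0.25q_{Mesa}.
Substituting the second reaction function into the first: q_{Mesa} = 10.875 − 0.25(7.875 − 0.25q_{Mesa}), which gives 0.9375q_{Mesa} = 285/32 ⇒ q_{Mesa} = 9.5.
Then q_{Pike} = 7.875 − 0.25·9.5 = 5.5.
P_{Mesa} = 102 − 4·9.5 − 2·5.5 = 53.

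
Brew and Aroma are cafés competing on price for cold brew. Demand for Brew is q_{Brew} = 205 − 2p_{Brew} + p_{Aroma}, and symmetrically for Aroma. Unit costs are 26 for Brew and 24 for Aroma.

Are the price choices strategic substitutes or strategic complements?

Brew's profit: π = (p_{Brew} − 26)(205 − 2p_{Brew} + p_{Aroma}).
∂π/∂p_{Brew} = 257 − 4p_{Brew} + p_{Aroma} = 0 ⇒ p_{Brew} = 64.25 + 0.25p_{Aroma}.
The best-response slope dp_{Brew}/dp_{Aroma} = 0.25 > 0: the reaction function is upward-sloping, so the choices are strategic complements.

strategic complements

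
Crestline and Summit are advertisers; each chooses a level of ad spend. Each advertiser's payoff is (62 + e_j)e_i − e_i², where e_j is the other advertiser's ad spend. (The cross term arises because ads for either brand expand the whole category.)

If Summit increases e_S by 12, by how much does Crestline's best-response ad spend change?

6

Crestline's payoff is (62 + e_S)e_C − e_C².
∂π/∂e_C = 62 + e_S − 2e_C = 0, so e_C = 31 + 0.5e_S.
The reaction-function slope is 0.5, so a 12-unit rise in e_S moves e_C by 0.5 × 12 = 6. Crestline's best response rises — the actions are strategic complements.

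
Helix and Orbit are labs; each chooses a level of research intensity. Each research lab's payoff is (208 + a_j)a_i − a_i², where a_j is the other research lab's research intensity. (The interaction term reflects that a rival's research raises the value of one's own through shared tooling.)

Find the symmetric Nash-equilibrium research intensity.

208

Helix's payoff is (208 + a_O)a_H − a_H².
∂π/∂a_H = 208 + a_O − 2a_H = 0, so a_H = 104 + 0.5a_O.
The game is symmetric, so in equilibrium a_O = a_H: the reaction function gives 0.5a_H = 104, hence a_H = 208.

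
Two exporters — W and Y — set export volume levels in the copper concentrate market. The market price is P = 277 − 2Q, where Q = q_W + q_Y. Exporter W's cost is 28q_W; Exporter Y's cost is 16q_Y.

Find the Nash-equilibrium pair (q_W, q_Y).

Exporter W's profit: π = q_W(277 − 2(q_W + q_Y)) − 28q_W.
∂π/∂q_W = 249 − 4q_W − 2q_Y = 0, so q_W = 62.25 − 0.5q_Y.
By the same steps for Y: q_Y = 65.25 − 0.5q_W.
Solving the two reaction functions simultaneously: (1 − (−0.5)(−0.5))q_W = 62.25 − 0.5·65.25, so 0.75q_W = 29.625 and q_W = 39.5.
Then q_Y = 65.25 − 0.5·39.5 = 45.5.

39.5, 45.5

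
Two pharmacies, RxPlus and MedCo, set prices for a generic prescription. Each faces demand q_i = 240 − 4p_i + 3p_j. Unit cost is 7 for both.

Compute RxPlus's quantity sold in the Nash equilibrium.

RxPlus's profit: π = (p_{RxPlus} − 7)(240 − 4p_{RxPlus} + 3p_{MedCo}).
∂π/∂p_{RxPlus} = 268 − 8p_{RxPlus} + 3p_{MedCo} = 0 ⇒ p_{RxPlus} = 33.5 + 0.375p_{MedCo}.
Setting p_{RxPlus} = p_{MedCo} in the reaction function: p_{RxPlus} = 33.5 + 0.375p_{RxPlus}, so p_{RxPlus} = 33.5 / 0.625 = 53.6.
q_{RxPlus} = 240 − 4·53.6 + 3·53.6 = 186.4.

186.4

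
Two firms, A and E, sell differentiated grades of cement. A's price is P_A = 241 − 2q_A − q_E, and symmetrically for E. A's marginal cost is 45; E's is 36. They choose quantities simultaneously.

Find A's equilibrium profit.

Firm A's profit: π = q_A(241 − 2q_A − q_E) − 45q_A.
∂π/∂q_A = 196 − 4q_A − q_E = 0 ⇒ q_A = 49 − 0.25q_E.
Similarly q_E = 51.25 − 0.25q_A.
Plugging q_E into A's best response: q_A = 49 − 0.25(51.25 − 0.25q_A) ⇒ 0.9375q_A = 36.1875, so q_A = 38.6.
Then q_E = 51.25 − 0.25·38.6 = 41.6.
P_A = 241 − 2·38.6 − 41.6 = 122.2.
Profit = (122.2 − 45)·38.6 = 2979.92.

2979.92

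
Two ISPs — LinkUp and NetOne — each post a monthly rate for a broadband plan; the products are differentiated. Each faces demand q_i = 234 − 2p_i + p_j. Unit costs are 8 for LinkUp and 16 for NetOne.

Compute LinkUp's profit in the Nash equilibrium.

LinkUp's profit: π = (p_{LinkUp} − 8)(234 − 2p_{LinkUp} + p_{NetOne}).
∂π/∂p_{LinkUp} = 250 − 4p_{LinkUp} + p_{NetOne} = 0 ⇒ p_{LinkUp} = 62.5 + 0.25p_{NetOne}.
Similarly p_{NetOne} = 66.5 + 0.25p_{LinkUp}.
Substituting the second reaction function into the first: p_{LinkUp} = 62.5 + 0.25(66.5 + 0.25p_{LinkUp}), which gives 0.9375p_{LinkUp} = 79.125 ⇒ p_{LinkUp} = 84.4.
Then p_{NetOne} = 66.5 + 0.25·84.4 = 87.6.
q_{LinkUp} = 234 − 2·84.4 + 87.6 = 152.8.
Profit = (84.4 − 8)·152.8 = 11673.92.

11673.92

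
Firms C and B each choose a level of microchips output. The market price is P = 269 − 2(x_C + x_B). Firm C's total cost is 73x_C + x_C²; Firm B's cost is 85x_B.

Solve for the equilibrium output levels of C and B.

Firm C's profit: π = x_C(269 − 2(x_C + x_B)) − 73x_C − x_C².
∂π/∂x_C = 196 − 6x_C − 2x_B = 0, so x_C = 98/3 − (1/3)x_B.
For B: ∂π/∂x_B = 184 − 4x_B − 2x_C = 0 ⇒ x_B = 46 − 0.5x_C.
Solving the two reaction functions simultaneously: (1 − (−1/3)(−0.5))x_C = 98/3 − (1/3)·46, so (5/6)x_C = 52/3 and x_C = 20.8.
Then x_B = 46 − 0.5·20.8 = 35.6.

20.8, 35.6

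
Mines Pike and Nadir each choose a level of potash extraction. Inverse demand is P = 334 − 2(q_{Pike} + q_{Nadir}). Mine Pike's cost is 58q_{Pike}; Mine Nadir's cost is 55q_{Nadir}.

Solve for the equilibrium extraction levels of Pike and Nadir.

Mine Pike's profit: π = q_{Pike}(334 − 2(q_{Pike} + q_{Nadir})) − 58q_{Pike}.
∂π/∂q_{Pike} = 276 − 4q_{Pike} − 2q_{Nadir} = 0, so q_{Pike} = 69 − 0.5q_{Nadir}.
By the same steps for Nadir: q_{Nadir} = 69.75 − 0.5q_{Pike}.
Plugging q_{Nadir} into Pike's best response: q_{Pike} = 69 − 0.5(69.75 − 0.5q_{Pike}) ⇒ 0.75q_{Pike} = 34.125, so q_{Pike} = 45.5.
Then q_{Nadir} = 69.75 − 0.5·45.5 = 47.

45.5, 47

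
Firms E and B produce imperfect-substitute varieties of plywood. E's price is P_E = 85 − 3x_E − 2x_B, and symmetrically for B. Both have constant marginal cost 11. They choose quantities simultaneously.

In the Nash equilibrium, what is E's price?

Firm E's profit: π = x_E(85 − 3x_E − 2x_B) − 11x_E.
∂π/∂x_E = 74 − 6x_E − 2x_B = 0 ⇒ x_E = 37/3 − (1/3)x_B.
The game is symmetric, so in equilibrium x_B = x_E: the reaction function gives (4/3)x_E = 37/3, hence x_E = 9.25.
P_E = 85 − 3·9.25 − 2·9.25 = 38.75.

38.75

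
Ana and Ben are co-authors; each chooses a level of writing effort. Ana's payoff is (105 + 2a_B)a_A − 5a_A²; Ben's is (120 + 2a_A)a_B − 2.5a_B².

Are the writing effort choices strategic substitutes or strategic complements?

Expanding Ana's payoff: 105a_A + 2a_Ba_A − 5a_A².
∂π/∂a_A = 105 + 2a_B − 10a_A = 0, so a_A = 10.5 + 0.2a_B.
The best-response slope da_A/da_B = 0.2 > 0: the reaction function is upward-sloping, so the choices are strategic complements.

strategic complements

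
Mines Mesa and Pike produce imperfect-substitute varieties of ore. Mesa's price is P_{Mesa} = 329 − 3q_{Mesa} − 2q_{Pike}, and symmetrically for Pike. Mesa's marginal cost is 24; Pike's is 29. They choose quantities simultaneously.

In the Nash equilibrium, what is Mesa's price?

Mine Mesa's profit: π = q_{Mesa}(329 − 3q_{Mesa} − 2q_{Pike}) − 24q_{Mesa}.
∂π/∂q_{Mesa} = 305 − 6q_{Mesa} − 2q_{Pike} = 0 ⇒ q_{Mesa} = 305/6 − (1/3)q_{Pike}.
Similarly q_{Pike} = 50 − (1/3)q_{Mesa}.
Plugging q_{Pike} into Mesa's best response: q_{Mesa} = 305/6 − (1/3)(50 − (1/3)q_{Mesa}) ⇒ (8/9)q_{Mesa} = 205/6, so q_{Mesa} = 38.4375.
Then q_{Pike} = 50 − (1/3)·38.4375 = 37.1875.
P_{Mesa} = 329 − 3·38.4375 − 2·37.1875 = 139.3125.

139.3125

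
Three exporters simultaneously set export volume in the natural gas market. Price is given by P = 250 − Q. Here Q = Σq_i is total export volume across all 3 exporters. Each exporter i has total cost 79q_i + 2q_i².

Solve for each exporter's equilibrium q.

A representative exporter's profit is π_i = q_i(250 − Q) − 79q_i − 2q_i², with Q = q_i + Σ_{j≠i} q_j.
First-order condition: 171 − 6q_i − Σ_{j≠i} q_j = 0.
In a symmetric equilibrium every exporter chooses the same q, so Σ_{j≠i} q_j = 2q. The condition becomes 171 − 8q = 0, giving q = 171/8 = 21.375.

21.375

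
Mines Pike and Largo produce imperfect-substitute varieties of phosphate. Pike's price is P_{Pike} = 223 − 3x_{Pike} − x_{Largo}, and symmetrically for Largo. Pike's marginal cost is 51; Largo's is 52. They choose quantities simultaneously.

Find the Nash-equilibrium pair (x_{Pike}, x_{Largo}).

24.6, 24.4

Mine Pike's profit: π = x_{Pike}(223 − 3x_{Pike} − x_{Largo}) − 51x_{Pike}.
∂π/∂x_{Pike} = 172 − 6x_{Pike} − x_{Largo} = 0 ⇒ x_{Pike} = 86/3 − (1/6)x_{Largo}.
Similarly x_{Largo} = 28.5 − (1/6)x_{Pike}.
Plugging x_{Largo} into Pike's best response: x_{Pike} = 86/3 − (1/6)(28.5 − (1/6)x_{Pike}) ⇒ (35/36)x_{Pike} = 287/12, so x_{Pike} = 24.6.
Then x_{Largo} = 28.5 − (1/6)·24.6 = 24.4.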